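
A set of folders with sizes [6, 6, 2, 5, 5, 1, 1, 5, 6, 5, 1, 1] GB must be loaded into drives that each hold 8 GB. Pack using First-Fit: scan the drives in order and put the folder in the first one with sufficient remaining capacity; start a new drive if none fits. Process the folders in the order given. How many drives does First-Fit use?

7

6 GB → drive 1 (remaining 2 GB)
6 GB → drive 2 (remaining 2 GB)
2 GB → drive 1 (remaining 0 GB)
5 GB → drive 3 (remaining 3 GB)
5 GB → drive 4 (remaining 3 GB)
1 GB → drive 2 (remaining 1 GB)
1 GB → drive 2 (remaining 0 GB)
5 GB → drive 5 (remaining 3 GB)
6 GB → drive 6 (remaining 2 GB)
5 GB → drive 7 (remaining 3 GB)
1 GB → drive 3 (remaining 2 GB)
1 GB → drive 3 (remaining 1 GB)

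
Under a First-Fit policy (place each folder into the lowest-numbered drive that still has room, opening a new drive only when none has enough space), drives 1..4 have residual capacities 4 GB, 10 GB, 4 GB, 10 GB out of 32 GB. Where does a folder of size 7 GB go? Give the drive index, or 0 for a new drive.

Drives with room: drive 2 (10 GB), drive 4 (10 GB).
The first with room is drive 2.

2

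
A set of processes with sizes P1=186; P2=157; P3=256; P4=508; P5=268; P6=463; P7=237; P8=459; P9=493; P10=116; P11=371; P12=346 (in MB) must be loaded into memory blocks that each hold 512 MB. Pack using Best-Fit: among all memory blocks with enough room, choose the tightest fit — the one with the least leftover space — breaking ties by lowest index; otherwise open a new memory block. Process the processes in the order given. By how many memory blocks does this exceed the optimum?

1

Best-Fit: [186,157,116] [256] [508] [268,237] [463] [459] [493] [371] [346] → 9 memory blocks.
Total size 3860 MB; any packing needs at least ⌈3860/512⌉ = 8 memory blocks.
An optimal packing achieves that bound: [508] [493] [463] [459] [371,116] [346,157] [268,237] [256,186] → 8 memory blocks.
Excess: 9 − 8 = 1.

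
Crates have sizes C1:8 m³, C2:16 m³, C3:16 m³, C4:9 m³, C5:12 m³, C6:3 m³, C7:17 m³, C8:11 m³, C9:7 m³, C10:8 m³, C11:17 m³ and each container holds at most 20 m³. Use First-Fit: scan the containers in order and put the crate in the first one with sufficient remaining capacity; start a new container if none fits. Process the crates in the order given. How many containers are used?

container 1: place C1 (8 m³), 12 m³ left
container 2: place C2 (16 m³), 4 m³ left
container 3: place C3 (16 m³), 4 m³ left
container 1: place C4 (9 m³), 3 m³ left
container 4: place C5 (12 m³), 8 m³ left
container 1: place C6 (3 m³), 0 m³ left
container 5: place C7 (17 m³), 3 m³ left
container 6: place C8 (11 m³), 9 m³ left
container 4: place C9 (7 m³), 1 m³ left
container 6: place C10 (8 m³), 1 m³ left
container 7: place C11 (17 m³), 3 m³ left

7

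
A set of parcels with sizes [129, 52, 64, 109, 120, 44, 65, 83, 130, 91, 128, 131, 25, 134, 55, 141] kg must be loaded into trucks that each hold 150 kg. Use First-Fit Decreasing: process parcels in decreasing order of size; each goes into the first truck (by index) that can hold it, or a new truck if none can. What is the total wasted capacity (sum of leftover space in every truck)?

299

Sorted descending: 141, 134, 131, 130, 129, 128, 120, 109, 91, 83, 65, 64, 55, 52, 44, 25.
Put 141 kg in truck 1; 9 kg remain.
Put 134 kg in truck 2; 16 kg remain.
Put 131 kg in truck 3; 19 kg remain.
Put 130 kg in truck 4; 20 kg remain.
Put 129 kg in truck 5; 21 kg remain.
Put 128 kg in truck 6; 22 kg remain.
Put 120 kg in truck 7; 30 kg remain.
Put 109 kg in truck 8; 41 kg remain.
Put 91 kg in truck 9; 59 kg remain.
Put 83 kg in truck 10; 67 kg remain.
Put 65 kg in truck 10; 2 kg remain.
Put 64 kg in truck 11; 86 kg remain.
Put 55 kg in truck 9; 4 kg remain.
Put 52 kg in truck 11; 34 kg remain.
Put 44 kg in truck 12; 106 kg remain.
Put 25 kg in truck 7; 5 kg remain.
12 trucks × 150 kg = 1800 kg; used 1501 kg; unused 299 kg.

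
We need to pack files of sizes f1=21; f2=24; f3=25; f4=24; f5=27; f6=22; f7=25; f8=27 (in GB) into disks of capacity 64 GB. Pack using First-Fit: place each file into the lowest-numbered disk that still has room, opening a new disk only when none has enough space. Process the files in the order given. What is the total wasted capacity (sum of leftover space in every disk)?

f1 (21 GB) → disk 1 (remaining 43 GB)
f2 (24 GB) → disk 1 (remaining 19 GB)
f3 (25 GB) → disk 2 (remaining 39 GB)
f4 (24 GB) → disk 2 (remaining 15 GB)
f5 (27 GB) → disk 3 (remaining 37 GB)
f6 (22 GB) → disk 3 (remaining 15 GB)
f7 (25 GB) → disk 4 (remaining 39 GB)
f8 (27 GB) → disk 4 (remaining 12 GB)
4 disks × 64 GB = 256 GB; used 195 GB; unused 61 GB.

61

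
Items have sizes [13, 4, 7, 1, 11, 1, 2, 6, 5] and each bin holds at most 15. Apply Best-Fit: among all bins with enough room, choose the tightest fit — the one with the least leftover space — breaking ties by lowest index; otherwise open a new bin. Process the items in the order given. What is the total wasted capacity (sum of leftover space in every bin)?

Put 13 in bin 1; 2 remain.
Put 4 in bin 2; 11 remain.
Put 7 in bin 2; 4 remain.
Put 1 in bin 1; 1 remain.
Put 11 in bin 3; 4 remain.
Put 1 in bin 1; 0 remain.
Put 2 in bin 2; 2 remain.
Put 6 in bin 4; 9 remain.
Put 5 in bin 4; 4 remain.
4 bins × 15 = 60; used 50; unused 10.

10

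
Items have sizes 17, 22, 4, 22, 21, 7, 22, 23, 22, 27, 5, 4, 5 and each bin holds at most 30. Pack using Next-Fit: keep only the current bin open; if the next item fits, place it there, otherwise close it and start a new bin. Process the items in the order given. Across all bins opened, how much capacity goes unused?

17 → bin 1 (remaining 13)
22 → bin 2 (remaining 8)
4 → bin 2 (remaining 4)
22 → bin 3 (remaining 8)
21 → bin 4 (remaining 9)
7 → bin 4 (remaining 2)
22 → bin 5 (remaining 8)
23 → bin 6 (remaining 7)
22 → bin 7 (remaining 8)
27 → bin 8 (remaining 3)
5 → bin 9 (remaining 25)
4 → bin 9 (remaining 21)
5 → bin 9 (remaining 16)
9 bins × 30 = 270; used 201; unused 69.

69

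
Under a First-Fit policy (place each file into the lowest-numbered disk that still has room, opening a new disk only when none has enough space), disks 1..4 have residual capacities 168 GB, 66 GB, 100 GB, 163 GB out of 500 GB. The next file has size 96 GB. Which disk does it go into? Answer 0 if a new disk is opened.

Disks with room: disk 1 (168 GB), disk 3 (100 GB), disk 4 (163 GB).
The first with room is disk 1.

1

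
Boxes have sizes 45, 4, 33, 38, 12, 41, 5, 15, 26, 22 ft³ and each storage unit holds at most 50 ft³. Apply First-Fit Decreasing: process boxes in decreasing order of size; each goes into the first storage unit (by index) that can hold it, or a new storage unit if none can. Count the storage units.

Sorted descending: 45, 41, 38, 33, 26, 22, 15, 12, 5, 4.
45 ft³ → storage unit 1 (remaining 5 ft³)
41 ft³ → storage unit 2 (remaining 9 ft³)
38 ft³ → storage unit 3 (remaining 12 ft³)
33 ft³ → storage unit 4 (remaining 17 ft³)
26 ft³ → storage unit 5 (remaining 24 ft³)
22 ft³ → storage unit 5 (remaining 2 ft³)
15 ft³ → storage unit 4 (remaining 2 ft³)
12 ft³ → storage unit 3 (remaining 0 ft³)
5 ft³ → storage unit 1 (remaining 0 ft³)
4 ft³ → storage unit 2 (remaining 5 ft³)
Final storage units: [45,5] [41,4] [38,12] [33,15] [26,22].

5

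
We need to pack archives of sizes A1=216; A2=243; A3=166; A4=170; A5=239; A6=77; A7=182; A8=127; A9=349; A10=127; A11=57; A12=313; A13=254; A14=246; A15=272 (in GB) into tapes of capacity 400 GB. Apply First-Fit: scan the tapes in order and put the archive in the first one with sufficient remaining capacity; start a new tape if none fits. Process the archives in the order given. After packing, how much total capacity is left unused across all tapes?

562

Put A1 (216 GB) in tape 1; 184 GB remain.
Put A2 (243 GB) in tape 2; 157 GB remain.
Put A3 (166 GB) in tape 1; 18 GB remain.
Put A4 (170 GB) in tape 3; 230 GB remain.
Put A5 (239 GB) in tape 4; 161 GB remain.
Put A6 (77 GB) in tape 2; 80 GB remain.
Put A7 (182 GB) in tape 3; 48 GB remain.
Put A8 (127 GB) in tape 4; 34 GB remain.
Put A9 (349 GB) in tape 5; 51 GB remain.
Put A10 (127 GB) in tape 6; 273 GB remain.
Put A11 (57 GB) in tape 2; 23 GB remain.
Put A12 (313 GB) in tape 7; 87 GB remain.
Put A13 (254 GB) in tape 6; 19 GB remain.
Put A14 (246 GB) in tape 8; 154 GB remain.
Put A15 (272 GB) in tape 9; 128 GB remain.
9 tapes × 400 GB = 3600 GB; used 3038 GB; unused 562 GB.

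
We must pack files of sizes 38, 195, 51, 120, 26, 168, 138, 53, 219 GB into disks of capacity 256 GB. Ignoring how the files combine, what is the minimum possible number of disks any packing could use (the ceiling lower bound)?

Total size = 38 + 195 + 51 + 120 + 26 + 168 + 138 + 53 + 219 = 1008 GB.
⌈1008 / 256⌉ = 4.

4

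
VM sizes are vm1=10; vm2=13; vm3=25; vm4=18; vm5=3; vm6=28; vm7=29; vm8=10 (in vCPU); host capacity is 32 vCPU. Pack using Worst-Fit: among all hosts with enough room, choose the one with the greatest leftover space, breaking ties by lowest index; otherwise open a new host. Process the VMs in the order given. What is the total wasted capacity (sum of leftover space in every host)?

24

vm1 (10 vCPU) → host 1 (remaining 22 vCPU)
vm2 (13 vCPU) → host 1 (remaining 9 vCPU)
vm3 (25 vCPU) → host 2 (remaining 7 vCPU)
vm4 (18 vCPU) → host 3 (remaining 14 vCPU)
vm5 (3 vCPU) → host 3 (remaining 11 vCPU)
vm6 (28 vCPU) → host 4 (remaining 4 vCPU)
vm7 (29 vCPU) → host 5 (remaining 3 vCPU)
vm8 (10 vCPU) → host 3 (remaining 1 vCPU)
5 hosts × 32 vCPU = 160 vCPU; used 136 vCPU; unused 24 vCPU.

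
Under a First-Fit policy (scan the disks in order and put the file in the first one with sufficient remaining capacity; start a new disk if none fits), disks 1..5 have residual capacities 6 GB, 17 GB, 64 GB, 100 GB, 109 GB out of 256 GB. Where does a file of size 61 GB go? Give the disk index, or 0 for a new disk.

Disks with room: disk 3 (64 GB), disk 4 (100 GB), disk 5 (109 GB).
The first with room is disk 3.

3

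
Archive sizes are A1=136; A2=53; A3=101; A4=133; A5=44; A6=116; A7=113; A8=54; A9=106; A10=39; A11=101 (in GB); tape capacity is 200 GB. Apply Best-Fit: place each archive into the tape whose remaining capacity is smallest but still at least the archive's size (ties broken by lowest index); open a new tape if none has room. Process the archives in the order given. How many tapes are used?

tape 1: place A1 (136 GB), 64 GB left
tape 1: place A2 (53 GB), 11 GB left
tape 2: place A3 (101 GB), 99 GB left
tape 3: place A4 (133 GB), 67 GB left
tape 3: place A5 (44 GB), 23 GB left
tape 4: place A6 (116 GB), 84 GB left
tape 5: place A7 (113 GB), 87 GB left
tape 4: place A8 (54 GB), 30 GB left
tape 6: place A9 (106 GB), 94 GB left
tape 5: place A10 (39 GB), 48 GB left
tape 7: place A11 (101 GB), 99 GB left
Final tapes: [136,53] [101] [133,44] [116,54] [113,39] [106] [101].

7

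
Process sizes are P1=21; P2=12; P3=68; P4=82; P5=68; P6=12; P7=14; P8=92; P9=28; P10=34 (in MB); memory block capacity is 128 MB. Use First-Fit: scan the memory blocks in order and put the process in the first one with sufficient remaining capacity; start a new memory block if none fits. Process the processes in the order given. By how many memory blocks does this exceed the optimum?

First-Fit: [21,12,68,12,14] [82,28] [68,34] [92] → 4 memory blocks.
Total size 431 MB; any packing needs at least ⌈431/128⌉ = 4 memory blocks.
So 4 is already optimal.

0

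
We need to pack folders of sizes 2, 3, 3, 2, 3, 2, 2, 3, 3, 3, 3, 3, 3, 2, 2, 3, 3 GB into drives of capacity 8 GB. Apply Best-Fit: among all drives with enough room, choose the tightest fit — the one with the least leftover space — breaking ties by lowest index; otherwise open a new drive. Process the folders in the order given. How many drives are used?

2 GB → drive 1 (remaining 6 GB)
3 GB → drive 1 (remaining 3 GB)
3 GB → drive 1 (remaining 0 GB)
2 GB → drive 2 (remaining 6 GB)
3 GB → drive 2 (remaining 3 GB)
2 GB → drive 2 (remaining 1 GB)
2 GB → drive 3 (remaining 6 GB)
3 GB → drive 3 (remaining 3 GB)
3 GB → drive 3 (remaining 0 GB)
3 GB → drive 4 (remaining 5 GB)
3 GB → drive 4 (remaining 2 GB)
3 GB → drive 5 (remaining 5 GB)
3 GB → drive 5 (remaining 2 GB)
2 GB → drive 4 (remaining 0 GB)
2 GB → drive 5 (remaining 0 GB)
3 GB → drive 6 (remaining 5 GB)
3 GB → drive 6 (remaining 2 GB)

6 drives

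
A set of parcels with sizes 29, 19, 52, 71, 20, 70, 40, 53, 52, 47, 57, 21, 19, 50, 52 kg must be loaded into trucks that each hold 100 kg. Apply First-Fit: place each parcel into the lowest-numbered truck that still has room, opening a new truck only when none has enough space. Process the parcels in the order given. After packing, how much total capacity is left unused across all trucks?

truck 1: place 29 kg, 71 kg left
truck 1: place 19 kg, 52 kg left
truck 1: place 52 kg, 0 kg left
truck 2: place 71 kg, 29 kg left
truck 2: place 20 kg, 9 kg left
truck 3: place 70 kg, 30 kg left
truck 4: place 40 kg, 60 kg left
truck 4: place 53 kg, 7 kg left
truck 5: place 52 kg, 48 kg left
truck 5: place 47 kg, 1 kg left
truck 6: place 57 kg, 43 kg left
truck 3: place 21 kg, 9 kg left
truck 6: place 19 kg, 24 kg left
truck 7: place 50 kg, 50 kg left
truck 8: place 52 kg, 48 kg left
8 trucks × 100 kg = 800 kg; used 652 kg; unused 148 kg.

148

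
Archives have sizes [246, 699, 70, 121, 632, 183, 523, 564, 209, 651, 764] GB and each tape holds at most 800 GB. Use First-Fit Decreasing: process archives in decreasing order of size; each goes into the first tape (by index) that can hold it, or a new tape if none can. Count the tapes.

7

Sorted descending: 764, 699, 651, 632, 564, 523, 246, 209, 183, 121, 70.
764 GB → tape 1 (remaining 36 GB)
699 GB → tape 2 (remaining 101 GB)
651 GB → tape 3 (remaining 149 GB)
632 GB → tape 4 (remaining 168 GB)
564 GB → tape 5 (remaining 236 GB)
523 GB → tape 6 (remaining 277 GB)
246 GB → tape 6 (remaining 31 GB)
209 GB → tape 5 (remaining 27 GB)
183 GB → tape 7 (remaining 617 GB)
121 GB → tape 3 (remaining 28 GB)
70 GB → tape 2 (remaining 31 GB)
Final tapes: [764] [699,70] [651,121] [632] [564,209] [523,246] [183].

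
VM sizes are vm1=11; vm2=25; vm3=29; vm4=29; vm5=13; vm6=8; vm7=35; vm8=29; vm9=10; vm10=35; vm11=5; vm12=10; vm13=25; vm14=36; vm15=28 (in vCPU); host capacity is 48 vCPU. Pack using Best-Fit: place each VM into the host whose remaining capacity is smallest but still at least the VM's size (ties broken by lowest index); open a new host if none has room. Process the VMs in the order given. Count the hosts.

9

vm1 (11 vCPU) → host 1 (remaining 37 vCPU)
vm2 (25 vCPU) → host 1 (remaining 12 vCPU)
vm3 (29 vCPU) → host 2 (remaining 19 vCPU)
vm4 (29 vCPU) → host 3 (remaining 19 vCPU)
vm5 (13 vCPU) → host 2 (remaining 6 vCPU)
vm6 (8 vCPU) → host 1 (remaining 4 vCPU)
vm7 (35 vCPU) → host 4 (remaining 13 vCPU)
vm8 (29 vCPU) → host 5 (remaining 19 vCPU)
vm9 (10 vCPU) → host 4 (remaining 3 vCPU)
vm10 (35 vCPU) → host 6 (remaining 13 vCPU)
vm11 (5 vCPU) → host 2 (remaining 1 vCPU)
vm12 (10 vCPU) → host 6 (remaining 3 vCPU)
vm13 (25 vCPU) → host 7 (remaining 23 vCPU)
vm14 (36 vCPU) → host 8 (remaining 12 vCPU)
vm15 (28 vCPU) → host 9 (remaining 20 vCPU)
Final hosts: [11,25,8] [29,13,5] [29] [35,10] [29] [35,10] [25] [36] [28].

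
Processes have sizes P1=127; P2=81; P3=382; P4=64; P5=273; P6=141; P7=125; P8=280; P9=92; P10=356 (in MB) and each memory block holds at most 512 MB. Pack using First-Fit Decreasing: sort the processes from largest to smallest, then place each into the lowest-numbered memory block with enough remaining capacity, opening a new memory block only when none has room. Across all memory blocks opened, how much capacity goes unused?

127

Sorted descending: 382, 356, 280, 273, 141, 127, 125, 92, 81, 64.
Put 382 MB in memory block 1; 130 MB remain.
Put 356 MB in memory block 2; 156 MB remain.
Put 280 MB in memory block 3; 232 MB remain.
Put 273 MB in memory block 4; 239 MB remain.
Put 141 MB in memory block 2; 15 MB remain.
Put 127 MB in memory block 1; 3 MB remain.
Put 125 MB in memory block 3; 107 MB remain.
Put 92 MB in memory block 3; 15 MB remain.
Put 81 MB in memory block 4; 158 MB remain.
Put 64 MB in memory block 4; 94 MB remain.
4 memory blocks × 512 MB = 2048 MB; used 1921 MB; unused 127 MB.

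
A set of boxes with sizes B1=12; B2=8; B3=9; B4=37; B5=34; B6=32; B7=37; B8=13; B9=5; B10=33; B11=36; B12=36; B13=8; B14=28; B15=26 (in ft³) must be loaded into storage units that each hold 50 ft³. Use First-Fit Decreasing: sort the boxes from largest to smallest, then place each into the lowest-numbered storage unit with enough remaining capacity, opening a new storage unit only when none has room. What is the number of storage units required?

Sorted descending: 37, 37, 36, 36, 34, 33, 32, 28, 26, 13, 12, 9, 8, 8, 5.
37 ft³ → storage unit 1 (remaining 13 ft³)
37 ft³ → storage unit 2 (remaining 13 ft³)
36 ft³ → storage unit 3 (remaining 14 ft³)
36 ft³ → storage unit 4 (remaining 14 ft³)
34 ft³ → storage unit 5 (remaining 16 ft³)
33 ft³ → storage unit 6 (remaining 17 ft³)
32 ft³ → storage unit 7 (remaining 18 ft³)
28 ft³ → storage unit 8 (remaining 22 ft³)
26 ft³ → storage unit 9 (remaining 24 ft³)
13 ft³ → storage unit 1 (remaining 0 ft³)
12 ft³ → storage unit 2 (remaining 1 ft³)
9 ft³ → storage unit 3 (remaining 5 ft³)
8 ft³ → storage unit 4 (remaining 6 ft³)
8 ft³ → storage unit 5 (remaining 8 ft³)
5 ft³ → storage unit 3 (remaining 0 ft³)
Final storage units: [37,13] [37,12] [36,9,5] [36,8] [34,8] [33] [32] [28] [26].

9 storage units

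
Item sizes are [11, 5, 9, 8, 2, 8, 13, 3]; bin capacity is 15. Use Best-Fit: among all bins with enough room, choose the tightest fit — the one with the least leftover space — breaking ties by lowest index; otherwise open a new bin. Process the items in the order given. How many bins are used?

Put 11 in bin 1; 4 remain.
Put 5 in bin 2; 10 remain.
Put 9 in bin 2; 1 remain.
Put 8 in bin 3; 7 remain.
Put 2 in bin 1; 2 remain.
Put 8 in bin 4; 7 remain.
Put 13 in bin 5; 2 remain.
Put 3 in bin 3; 4 remain.
Final bins: [11,2] [5,9] [8,3] [8] [13].

5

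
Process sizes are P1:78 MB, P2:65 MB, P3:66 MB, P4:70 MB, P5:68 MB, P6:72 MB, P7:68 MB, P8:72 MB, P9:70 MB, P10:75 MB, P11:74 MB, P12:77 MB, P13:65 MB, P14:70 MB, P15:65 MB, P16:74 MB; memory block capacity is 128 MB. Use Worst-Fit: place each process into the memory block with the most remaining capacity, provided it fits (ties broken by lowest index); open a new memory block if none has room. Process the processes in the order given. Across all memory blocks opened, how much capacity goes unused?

Put P1 (78 MB) in memory block 1; 50 MB remain.
Put P2 (65 MB) in memory block 2; 63 MB remain.
Put P3 (66 MB) in memory block 3; 62 MB remain.
Put P4 (70 MB) in memory block 4; 58 MB remain.
Put P5 (68 MB) in memory block 5; 60 MB remain.
Put P6 (72 MB) in memory block 6; 56 MB remain.
Put P7 (68 MB) in memory block 7; 60 MB remain.
Put P8 (72 MB) in memory block 8; 56 MB remain.
Put P9 (70 MB) in memory block 9; 58 MB remain.
Put P10 (75 MB) in memory block 10; 53 MB remain.
Put P11 (74 MB) in memory block 11; 54 MB remain.
Put P12 (77 MB) in memory block 12; 51 MB remain.
Put P13 (65 MB) in memory block 13; 63 MB remain.
Put P14 (70 MB) in memory block 14; 58 MB remain.
Put P15 (65 MB) in memory block 15; 63 MB remain.
Put P16 (74 MB) in memory block 16; 54 MB remain.
16 memory blocks × 128 MB = 2048 MB; used 1129 MB; unused 919 MB.

919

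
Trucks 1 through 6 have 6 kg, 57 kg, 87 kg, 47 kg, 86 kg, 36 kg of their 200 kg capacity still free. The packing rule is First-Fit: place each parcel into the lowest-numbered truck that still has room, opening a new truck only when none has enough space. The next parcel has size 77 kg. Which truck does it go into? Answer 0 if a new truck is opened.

3

Trucks with room: truck 3 (87 kg), truck 5 (86 kg).
The first with room is truck 3.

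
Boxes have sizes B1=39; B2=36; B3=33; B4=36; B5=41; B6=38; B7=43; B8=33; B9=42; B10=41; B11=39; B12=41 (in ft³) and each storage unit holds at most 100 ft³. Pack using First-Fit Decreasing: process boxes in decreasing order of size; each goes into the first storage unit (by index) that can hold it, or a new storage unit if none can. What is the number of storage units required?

6

Sorted descending: 43, 42, 41, 41, 41, 39, 39, 38, 36, 36, 33, 33.
storage unit 1: place 43 ft³, 57 ft³ left
storage unit 1: place 42 ft³, 15 ft³ left
storage unit 2: place 41 ft³, 59 ft³ left
storage unit 2: place 41 ft³, 18 ft³ left
storage unit 3: place 41 ft³, 59 ft³ left
storage unit 3: place 39 ft³, 20 ft³ left
storage unit 4: place 39 ft³, 61 ft³ left
storage unit 4: place 38 ft³, 23 ft³ left
storage unit 5: place 36 ft³, 64 ft³ left
storage unit 5: place 36 ft³, 28 ft³ left
storage unit 6: place 33 ft³, 67 ft³ left
storage unit 6: place 33 ft³, 34 ft³ left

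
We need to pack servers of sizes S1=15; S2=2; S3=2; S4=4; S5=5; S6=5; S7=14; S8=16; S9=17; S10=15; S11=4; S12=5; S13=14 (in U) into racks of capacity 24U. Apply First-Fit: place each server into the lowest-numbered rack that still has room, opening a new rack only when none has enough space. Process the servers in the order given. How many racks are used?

rack 1: place S1 (15U), 9U left
rack 1: place S2 (2U), 7U left
rack 1: place S3 (2U), 5U left
rack 1: place S4 (4U), 1U left
rack 2: place S5 (5U), 19U left
rack 2: place S6 (5U), 14U left
rack 2: place S7 (14U), 0U left
rack 3: place S8 (16U), 8U left
rack 4: place S9 (17U), 7U left
rack 5: place S10 (15U), 9U left
rack 3: place S11 (4U), 4U left
rack 4: place S12 (5U), 2U left
rack 6: place S13 (14U), 10U left

6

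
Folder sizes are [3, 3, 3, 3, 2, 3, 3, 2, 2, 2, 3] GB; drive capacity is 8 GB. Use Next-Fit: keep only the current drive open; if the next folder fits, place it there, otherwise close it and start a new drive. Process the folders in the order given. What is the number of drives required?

3 GB → drive 1 (remaining 5 GB)
3 GB → drive 1 (remaining 2 GB)
3 GB → drive 2 (remaining 5 GB)
3 GB → drive 2 (remaining 2 GB)
2 GB → drive 2 (remaining 0 GB)
3 GB → drive 3 (remaining 5 GB)
3 GB → drive 3 (remaining 2 GB)
2 GB → drive 3 (remaining 0 GB)
2 GB → drive 4 (remaining 6 GB)
2 GB → drive 4 (remaining 4 GB)
3 GB → drive 4 (remaining 1 GB)
Final drives: [3,3] [3,3,2] [3,3,2] [2,2,3].

4 drives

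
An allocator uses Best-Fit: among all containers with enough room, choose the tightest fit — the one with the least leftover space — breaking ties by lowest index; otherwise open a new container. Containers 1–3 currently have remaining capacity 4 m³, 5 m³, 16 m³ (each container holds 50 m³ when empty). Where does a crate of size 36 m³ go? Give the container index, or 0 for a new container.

0

No container has ≥ 36 m³ free, so a new container is opened.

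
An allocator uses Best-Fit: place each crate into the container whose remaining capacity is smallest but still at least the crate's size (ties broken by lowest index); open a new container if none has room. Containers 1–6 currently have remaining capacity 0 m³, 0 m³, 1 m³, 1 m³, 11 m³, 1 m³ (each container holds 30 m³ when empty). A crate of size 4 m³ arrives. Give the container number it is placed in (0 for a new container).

Containers with room: container 5 (11 m³).
Tightest fit is container 5 with 11 m³ free.

5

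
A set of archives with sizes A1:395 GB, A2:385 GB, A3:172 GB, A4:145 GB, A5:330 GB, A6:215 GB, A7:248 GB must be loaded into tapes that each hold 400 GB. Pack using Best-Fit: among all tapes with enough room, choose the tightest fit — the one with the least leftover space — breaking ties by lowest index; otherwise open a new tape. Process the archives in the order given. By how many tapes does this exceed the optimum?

1

Best-Fit: [395] [385] [172,145] [330] [215] [248] → 6 tapes.
Total size 1890 GB; any packing needs at least ⌈1890/400⌉ = 5 tapes.
An optimal packing achieves that bound: [395] [385] [330] [248,145] [215,172] → 5 tapes.
Excess: 6 − 5 = 1.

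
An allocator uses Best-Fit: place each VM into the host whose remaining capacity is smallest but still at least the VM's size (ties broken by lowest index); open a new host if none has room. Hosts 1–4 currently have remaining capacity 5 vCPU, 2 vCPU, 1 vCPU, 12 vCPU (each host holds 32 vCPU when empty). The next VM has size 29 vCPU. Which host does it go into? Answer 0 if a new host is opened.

No host has ≥ 29 vCPU free, so a new host is opened.

0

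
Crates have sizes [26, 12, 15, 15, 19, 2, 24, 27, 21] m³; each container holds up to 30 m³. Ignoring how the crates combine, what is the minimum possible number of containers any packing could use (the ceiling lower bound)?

6

Total size = 26 + 12 + 15 + 15 + 19 + 2 + 24 + 27 + 21 = 161 m³.
⌈161 / 30⌉ = 6.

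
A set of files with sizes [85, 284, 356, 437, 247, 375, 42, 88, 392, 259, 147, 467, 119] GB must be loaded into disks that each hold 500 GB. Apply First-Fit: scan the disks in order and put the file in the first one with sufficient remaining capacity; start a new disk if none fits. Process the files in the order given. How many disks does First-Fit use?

disk 1: place 85 GB, 415 GB left
disk 1: place 284 GB, 131 GB left
disk 2: place 356 GB, 144 GB left
disk 3: place 437 GB, 63 GB left
disk 4: place 247 GB, 253 GB left
disk 5: place 375 GB, 125 GB left
disk 1: place 42 GB, 89 GB left
disk 1: place 88 GB, 1 GB left
disk 6: place 392 GB, 108 GB left
disk 7: place 259 GB, 241 GB left
disk 4: place 147 GB, 106 GB left
disk 8: place 467 GB, 33 GB left
disk 2: place 119 GB, 25 GB left
Final disks: [85,284,42,88] [356,119] [437] [247,147] [375] [392] [259] [467].

8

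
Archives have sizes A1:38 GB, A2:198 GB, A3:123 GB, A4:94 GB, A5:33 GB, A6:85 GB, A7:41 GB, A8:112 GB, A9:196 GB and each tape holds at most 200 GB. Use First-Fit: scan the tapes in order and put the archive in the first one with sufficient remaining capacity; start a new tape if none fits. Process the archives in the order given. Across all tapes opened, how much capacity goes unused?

Put A1 (38 GB) in tape 1; 162 GB remain.
Put A2 (198 GB) in tape 2; 2 GB remain.
Put A3 (123 GB) in tape 1; 39 GB remain.
Put A4 (94 GB) in tape 3; 106 GB remain.
Put A5 (33 GB) in tape 1; 6 GB remain.
Put A6 (85 GB) in tape 3; 21 GB remain.
Put A7 (41 GB) in tape 4; 159 GB remain.
Put A8 (112 GB) in tape 4; 47 GB remain.
Put A9 (196 GB) in tape 5; 4 GB remain.
5 tapes × 200 GB = 1000 GB; used 920 GB; unused 80 GB.

80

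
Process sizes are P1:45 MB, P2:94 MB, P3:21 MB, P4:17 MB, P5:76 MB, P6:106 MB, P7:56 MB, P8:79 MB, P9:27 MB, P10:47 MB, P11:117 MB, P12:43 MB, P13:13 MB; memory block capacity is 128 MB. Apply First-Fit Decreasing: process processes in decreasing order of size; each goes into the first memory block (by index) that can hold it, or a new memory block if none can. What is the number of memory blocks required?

Sorted descending: 117, 106, 94, 79, 76, 56, 47, 45, 43, 27, 21, 17, 13.
Put 117 MB in memory block 1; 11 MB remain.
Put 106 MB in memory block 2; 22 MB remain.
Put 94 MB in memory block 3; 34 MB remain.
Put 79 MB in memory block 4; 49 MB remain.
Put 76 MB in memory block 5; 52 MB remain.
Put 56 MB in memory block 6; 72 MB remain.
Put 47 MB in memory block 4; 2 MB remain.
Put 45 MB in memory block 5; 7 MB remain.
Put 43 MB in memory block 6; 29 MB remain.
Put 27 MB in memory block 3; 7 MB remain.
Put 21 MB in memory block 2; 1 MB remain.
Put 17 MB in memory block 6; 12 MB remain.
Put 13 MB in memory block 7; 115 MB remain.
Final memory blocks: [117] [106,21] [94,27] [79,47] [76,45] [56,43,17] [13].

7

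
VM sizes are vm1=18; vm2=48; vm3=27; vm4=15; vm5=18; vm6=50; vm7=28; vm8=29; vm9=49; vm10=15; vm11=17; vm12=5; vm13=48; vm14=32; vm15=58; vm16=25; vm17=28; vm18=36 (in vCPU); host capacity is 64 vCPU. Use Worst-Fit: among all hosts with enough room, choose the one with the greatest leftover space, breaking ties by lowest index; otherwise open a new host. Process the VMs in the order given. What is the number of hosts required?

vm1 (18 vCPU) → host 1 (remaining 46 vCPU)
vm2 (48 vCPU) → host 2 (remaining 16 vCPU)
vm3 (27 vCPU) → host 1 (remaining 19 vCPU)
vm4 (15 vCPU) → host 1 (remaining 4 vCPU)
vm5 (18 vCPU) → host 3 (remaining 46 vCPU)
vm6 (50 vCPU) → host 4 (remaining 14 vCPU)
vm7 (28 vCPU) → host 3 (remaining 18 vCPU)
vm8 (29 vCPU) → host 5 (remaining 35 vCPU)
vm9 (49 vCPU) → host 6 (remaining 15 vCPU)
vm10 (15 vCPU) → host 5 (remaining 20 vCPU)
vm11 (17 vCPU) → host 5 (remaining 3 vCPU)
vm12 (5 vCPU) → host 3 (remaining 13 vCPU)
vm13 (48 vCPU) → host 7 (remaining 16 vCPU)
vm14 (32 vCPU) → host 8 (remaining 32 vCPU)
vm15 (58 vCPU) → host 9 (remaining 6 vCPU)
vm16 (25 vCPU) → host 8 (remaining 7 vCPU)
vm17 (28 vCPU) → host 10 (remaining 36 vCPU)
vm18 (36 vCPU) → host 10 (remaining 0 vCPU)

10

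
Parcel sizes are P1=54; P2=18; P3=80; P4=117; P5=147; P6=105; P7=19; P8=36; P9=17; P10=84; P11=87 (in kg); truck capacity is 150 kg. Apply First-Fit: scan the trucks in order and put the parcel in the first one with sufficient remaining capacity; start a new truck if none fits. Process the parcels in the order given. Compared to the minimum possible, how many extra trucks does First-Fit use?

First-Fit: [54,18,19,36,17] [80] [117] [147] [105] [84] [87] → 7 trucks.
Total size 764 kg; any packing needs at least ⌈764/150⌉ = 6 trucks.
An optimal packing achieves that bound: [147] [117,19] [105,36] [87,54] [84,18,17] [80] → 6 trucks.
Excess: 7 − 6 = 1.

1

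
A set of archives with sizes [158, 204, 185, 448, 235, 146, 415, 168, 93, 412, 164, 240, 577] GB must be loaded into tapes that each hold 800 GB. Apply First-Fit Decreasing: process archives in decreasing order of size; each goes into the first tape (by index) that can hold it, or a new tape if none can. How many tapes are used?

Sorted descending: 577, 448, 415, 412, 240, 235, 204, 185, 168, 164, 158, 146, 93.
577 GB → tape 1 (remaining 223 GB)
448 GB → tape 2 (remaining 352 GB)
415 GB → tape 3 (remaining 385 GB)
412 GB → tape 4 (remaining 388 GB)
240 GB → tape 2 (remaining 112 GB)
235 GB → tape 3 (remaining 150 GB)
204 GB → tape 1 (remaining 19 GB)
185 GB → tape 4 (remaining 203 GB)
168 GB → tape 4 (remaining 35 GB)
164 GB → tape 5 (remaining 636 GB)
158 GB → tape 5 (remaining 478 GB)
146 GB → tape 3 (remaining 4 GB)
93 GB → tape 2 (remaining 19 GB)

5 tapes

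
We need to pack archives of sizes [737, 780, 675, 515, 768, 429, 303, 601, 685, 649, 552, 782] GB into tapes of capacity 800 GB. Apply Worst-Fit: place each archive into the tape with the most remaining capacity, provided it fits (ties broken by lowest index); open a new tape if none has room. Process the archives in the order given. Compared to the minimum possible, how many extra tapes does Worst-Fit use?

Worst-Fit: [737] [780] [675] [515] [768] [429,303] [601] [685] [649] [552] [782] → 11 tapes.
11 archives exceed 400 GB (half the capacity), and no two of those can share a tape, so at least 11 tapes are needed.
So 11 is already optimal.

0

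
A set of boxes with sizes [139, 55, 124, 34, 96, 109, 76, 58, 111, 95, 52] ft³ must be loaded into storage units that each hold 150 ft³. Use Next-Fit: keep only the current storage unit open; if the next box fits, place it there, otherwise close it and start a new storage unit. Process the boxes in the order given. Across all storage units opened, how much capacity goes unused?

251

139 ft³ → storage unit 1 (remaining 11 ft³)
55 ft³ → storage unit 2 (remaining 95 ft³)
124 ft³ → storage unit 3 (remaining 26 ft³)
34 ft³ → storage unit 4 (remaining 116 ft³)
96 ft³ → storage unit 4 (remaining 20 ft³)
109 ft³ → storage unit 5 (remaining 41 ft³)
76 ft³ → storage unit 6 (remaining 74 ft³)
58 ft³ → storage unit 6 (remaining 16 ft³)
111 ft³ → storage unit 7 (remaining 39 ft³)
95 ft³ → storage unit 8 (remaining 55 ft³)
52 ft³ → storage unit 8 (remaining 3 ft³)
8 storage units × 150 ft³ = 1200 ft³; used 949 ft³; unused 251 ft³.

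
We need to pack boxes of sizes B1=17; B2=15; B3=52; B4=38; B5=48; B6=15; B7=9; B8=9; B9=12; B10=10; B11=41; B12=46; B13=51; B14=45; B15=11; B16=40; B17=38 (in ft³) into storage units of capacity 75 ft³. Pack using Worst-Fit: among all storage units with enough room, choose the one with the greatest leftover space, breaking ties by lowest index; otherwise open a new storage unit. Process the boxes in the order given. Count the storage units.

B1 (17 ft³) → storage unit 1 (remaining 58 ft³)
B2 (15 ft³) → storage unit 1 (remaining 43 ft³)
B3 (52 ft³) → storage unit 2 (remaining 23 ft³)
B4 (38 ft³) → storage unit 1 (remaining 5 ft³)
B5 (48 ft³) → storage unit 3 (remaining 27 ft³)
B6 (15 ft³) → storage unit 3 (remaining 12 ft³)
B7 (9 ft³) → storage unit 2 (remaining 14 ft³)
B8 (9 ft³) → storage unit 2 (remaining 5 ft³)
B9 (12 ft³) → storage unit 3 (remaining 0 ft³)
B10 (10 ft³) → storage unit 4 (remaining 65 ft³)
B11 (41 ft³) → storage unit 4 (remaining 24 ft³)
B12 (46 ft³) → storage unit 5 (remaining 29 ft³)
B13 (51 ft³) → storage unit 6 (remaining 24 ft³)
B14 (45 ft³) → storage unit 7 (remaining 30 ft³)
B15 (11 ft³) → storage unit 7 (remaining 19 ft³)
B16 (40 ft³) → storage unit 8 (remaining 35 ft³)
B17 (38 ft³) → storage unit 9 (remaining 37 ft³)

9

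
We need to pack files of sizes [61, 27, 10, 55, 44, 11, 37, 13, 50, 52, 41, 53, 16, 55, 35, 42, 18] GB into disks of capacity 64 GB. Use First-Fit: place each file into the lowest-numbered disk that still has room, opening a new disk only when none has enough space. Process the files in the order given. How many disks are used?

61 GB → disk 1 (remaining 3 GB)
27 GB → disk 2 (remaining 37 GB)
10 GB → disk 2 (remaining 27 GB)
55 GB → disk 3 (remaining 9 GB)
44 GB → disk 4 (remaining 20 GB)
11 GB → disk 2 (remaining 16 GB)
37 GB → disk 5 (remaining 27 GB)
13 GB → disk 2 (remaining 3 GB)
50 GB → disk 6 (remaining 14 GB)
52 GB → disk 7 (remaining 12 GB)
41 GB → disk 8 (remaining 23 GB)
53 GB → disk 9 (remaining 11 GB)
16 GB → disk 4 (remaining 4 GB)
55 GB → disk 10 (remaining 9 GB)
35 GB → disk 11 (remaining 29 GB)
42 GB → disk 12 (remaining 22 GB)
18 GB → disk 5 (remaining 9 GB)
Final disks: [61] [27,10,11,13] [55] [44,16] [37,18] [50] [52] [41] [53] [55] [35] [42].

12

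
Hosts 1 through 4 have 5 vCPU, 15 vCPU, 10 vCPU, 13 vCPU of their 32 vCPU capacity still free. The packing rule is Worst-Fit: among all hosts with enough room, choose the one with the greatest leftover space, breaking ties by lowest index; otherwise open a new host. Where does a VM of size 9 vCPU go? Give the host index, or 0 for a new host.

2

Hosts with room: host 2 (15 vCPU), host 3 (10 vCPU), host 4 (13 vCPU).
Most room is host 2 with 15 vCPU free.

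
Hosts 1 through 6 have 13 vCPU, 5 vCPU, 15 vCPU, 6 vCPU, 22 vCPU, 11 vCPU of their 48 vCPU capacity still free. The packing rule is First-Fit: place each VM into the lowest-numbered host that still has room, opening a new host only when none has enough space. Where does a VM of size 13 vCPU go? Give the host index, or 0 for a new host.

1

Hosts with room: host 1 (13 vCPU), host 3 (15 vCPU), host 5 (22 vCPU).
The first with room is host 1.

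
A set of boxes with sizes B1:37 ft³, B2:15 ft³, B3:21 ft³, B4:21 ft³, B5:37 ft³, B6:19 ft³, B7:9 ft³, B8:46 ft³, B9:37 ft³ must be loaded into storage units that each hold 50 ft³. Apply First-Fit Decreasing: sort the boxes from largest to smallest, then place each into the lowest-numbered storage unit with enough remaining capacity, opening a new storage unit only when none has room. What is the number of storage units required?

6

Sorted descending: 46, 37, 37, 37, 21, 21, 19, 15, 9.
Put 46 ft³ in storage unit 1; 4 ft³ remain.
Put 37 ft³ in storage unit 2; 13 ft³ remain.
Put 37 ft³ in storage unit 3; 13 ft³ remain.
Put 37 ft³ in storage unit 4; 13 ft³ remain.
Put 21 ft³ in storage unit 5; 29 ft³ remain.
Put 21 ft³ in storage unit 5; 8 ft³ remain.
Put 19 ft³ in storage unit 6; 31 ft³ remain.
Put 15 ft³ in storage unit 6; 16 ft³ remain.
Put 9 ft³ in storage unit 2; 4 ft³ remain.
Final storage units: [46] [37,9] [37] [37] [21,21] [19,15].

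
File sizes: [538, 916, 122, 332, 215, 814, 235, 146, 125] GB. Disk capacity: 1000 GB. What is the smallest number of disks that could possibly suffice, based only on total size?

4

Total size = 538 + 916 + 122 + 332 + 215 + 814 + 235 + 146 + 125 = 3443 GB.
⌈3443 / 1000⌉ = 4.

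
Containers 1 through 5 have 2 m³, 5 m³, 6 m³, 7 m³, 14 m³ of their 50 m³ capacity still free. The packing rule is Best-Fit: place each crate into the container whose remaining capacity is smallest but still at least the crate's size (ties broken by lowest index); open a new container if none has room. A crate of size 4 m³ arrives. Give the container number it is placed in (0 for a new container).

2

Containers with room: container 2 (5 m³), container 3 (6 m³), container 4 (7 m³), container 5 (14 m³).
Tightest fit is container 2 with 5 m³ free.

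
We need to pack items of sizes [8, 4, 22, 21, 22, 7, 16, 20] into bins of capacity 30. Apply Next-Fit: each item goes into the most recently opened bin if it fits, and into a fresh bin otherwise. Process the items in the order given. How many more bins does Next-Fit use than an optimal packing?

1

Next-Fit: [8,4] [22] [21] [22,7] [16] [20] → 6 bins.
5 items exceed 15 (half the capacity), and no two of those can share a bin, so at least 5 bins are needed.
An optimal packing achieves that bound: [22,8] [22,7] [21,4] [20] [16] → 5 bins.
Excess: 6 − 5 = 1.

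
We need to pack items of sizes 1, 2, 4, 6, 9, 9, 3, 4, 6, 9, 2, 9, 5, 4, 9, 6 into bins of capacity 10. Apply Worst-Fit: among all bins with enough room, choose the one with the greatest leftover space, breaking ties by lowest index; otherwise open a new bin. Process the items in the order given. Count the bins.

bin 1: place 1, 9 left
bin 1: place 2, 7 left
bin 1: place 4, 3 left
bin 2: place 6, 4 left
bin 3: place 9, 1 left
bin 4: place 9, 1 left
bin 2: place 3, 1 left
bin 5: place 4, 6 left
bin 5: place 6, 0 left
bin 6: place 9, 1 left
bin 1: place 2, 1 left
bin 7: place 9, 1 left
bin 8: place 5, 5 left
bin 8: place 4, 1 left
bin 9: place 9, 1 left
bin 10: place 6, 4 left
Final bins: [1,2,4,2] [6,3] [9] [9] [4,6] [9] [9] [5,4] [9] [6].

10 bins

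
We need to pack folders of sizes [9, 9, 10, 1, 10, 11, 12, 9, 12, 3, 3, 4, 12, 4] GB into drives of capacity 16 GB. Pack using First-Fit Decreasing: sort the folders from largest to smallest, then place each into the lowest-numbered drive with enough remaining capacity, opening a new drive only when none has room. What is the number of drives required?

9

Sorted descending: 12, 12, 12, 11, 10, 10, 9, 9, 9, 4, 4, 3, 3, 1.
Put 12 GB in drive 1; 4 GB remain.
Put 12 GB in drive 2; 4 GB remain.
Put 12 GB in drive 3; 4 GB remain.
Put 11 GB in drive 4; 5 GB remain.
Put 10 GB in drive 5; 6 GB remain.
Put 10 GB in drive 6; 6 GB remain.
Put 9 GB in drive 7; 7 GB remain.
Put 9 GB in drive 8; 7 GB remain.
Put 9 GB in drive 9; 7 GB remain.
Put 4 GB in drive 1; 0 GB remain.
Put 4 GB in drive 2; 0 GB remain.
Put 3 GB in drive 3; 1 GB remain.
Put 3 GB in drive 4; 2 GB remain.
Put 1 GB in drive 3; 0 GB remain.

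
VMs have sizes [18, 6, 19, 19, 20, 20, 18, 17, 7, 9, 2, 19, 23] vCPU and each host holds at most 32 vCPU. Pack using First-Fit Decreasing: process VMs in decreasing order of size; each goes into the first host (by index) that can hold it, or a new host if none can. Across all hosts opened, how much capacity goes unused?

Sorted descending: 23, 20, 20, 19, 19, 19, 18, 18, 17, 9, 7, 6, 2.
Put 23 vCPU in host 1; 9 vCPU remain.
Put 20 vCPU in host 2; 12 vCPU remain.
Put 20 vCPU in host 3; 12 vCPU remain.
Put 19 vCPU in host 4; 13 vCPU remain.
Put 19 vCPU in host 5; 13 vCPU remain.
Put 19 vCPU in host 6; 13 vCPU remain.
Put 18 vCPU in host 7; 14 vCPU remain.
Put 18 vCPU in host 8; 14 vCPU remain.
Put 17 vCPU in host 9; 15 vCPU remain.
Put 9 vCPU in host 1; 0 vCPU remain.
Put 7 vCPU in host 2; 5 vCPU remain.
Put 6 vCPU in host 3; 6 vCPU remain.
Put 2 vCPU in host 2; 3 vCPU remain.
9 hosts × 32 vCPU = 288 vCPU; used 197 vCPU; unused 91 vCPU.

91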